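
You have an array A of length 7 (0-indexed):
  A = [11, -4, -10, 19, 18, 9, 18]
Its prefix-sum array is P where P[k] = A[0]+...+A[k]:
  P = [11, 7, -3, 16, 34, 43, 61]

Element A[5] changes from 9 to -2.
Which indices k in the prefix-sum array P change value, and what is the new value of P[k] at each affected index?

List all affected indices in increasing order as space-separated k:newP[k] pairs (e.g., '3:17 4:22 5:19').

P[k] = A[0] + ... + A[k]
P[k] includes A[5] iff k >= 5
Affected indices: 5, 6, ..., 6; delta = -11
  P[5]: 43 + -11 = 32
  P[6]: 61 + -11 = 50

Answer: 5:32 6:50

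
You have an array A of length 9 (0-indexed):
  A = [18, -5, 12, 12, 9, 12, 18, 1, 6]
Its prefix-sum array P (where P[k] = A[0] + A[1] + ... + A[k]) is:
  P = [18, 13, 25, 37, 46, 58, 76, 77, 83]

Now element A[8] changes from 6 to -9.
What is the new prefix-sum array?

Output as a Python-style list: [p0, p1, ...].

Answer: [18, 13, 25, 37, 46, 58, 76, 77, 68]

Derivation:
Change: A[8] 6 -> -9, delta = -15
P[k] for k < 8: unchanged (A[8] not included)
P[k] for k >= 8: shift by delta = -15
  P[0] = 18 + 0 = 18
  P[1] = 13 + 0 = 13
  P[2] = 25 + 0 = 25
  P[3] = 37 + 0 = 37
  P[4] = 46 + 0 = 46
  P[5] = 58 + 0 = 58
  P[6] = 76 + 0 = 76
  P[7] = 77 + 0 = 77
  P[8] = 83 + -15 = 68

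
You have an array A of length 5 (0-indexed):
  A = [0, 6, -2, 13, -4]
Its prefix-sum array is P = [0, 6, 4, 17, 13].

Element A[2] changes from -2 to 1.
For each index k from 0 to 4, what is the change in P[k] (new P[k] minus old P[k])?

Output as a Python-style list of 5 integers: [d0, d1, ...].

Element change: A[2] -2 -> 1, delta = 3
For k < 2: P[k] unchanged, delta_P[k] = 0
For k >= 2: P[k] shifts by exactly 3
Delta array: [0, 0, 3, 3, 3]

Answer: [0, 0, 3, 3, 3]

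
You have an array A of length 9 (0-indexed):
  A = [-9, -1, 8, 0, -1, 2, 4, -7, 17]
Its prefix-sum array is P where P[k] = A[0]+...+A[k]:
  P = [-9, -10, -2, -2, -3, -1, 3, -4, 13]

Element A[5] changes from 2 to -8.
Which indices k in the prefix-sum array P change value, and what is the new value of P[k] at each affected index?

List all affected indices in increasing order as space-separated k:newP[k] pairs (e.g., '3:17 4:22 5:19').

P[k] = A[0] + ... + A[k]
P[k] includes A[5] iff k >= 5
Affected indices: 5, 6, ..., 8; delta = -10
  P[5]: -1 + -10 = -11
  P[6]: 3 + -10 = -7
  P[7]: -4 + -10 = -14
  P[8]: 13 + -10 = 3

Answer: 5:-11 6:-7 7:-14 8:3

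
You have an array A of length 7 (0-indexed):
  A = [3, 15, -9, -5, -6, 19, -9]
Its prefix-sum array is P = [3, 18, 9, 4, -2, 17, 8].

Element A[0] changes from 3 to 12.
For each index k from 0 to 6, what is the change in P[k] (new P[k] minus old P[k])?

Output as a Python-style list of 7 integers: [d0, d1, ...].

Element change: A[0] 3 -> 12, delta = 9
For k < 0: P[k] unchanged, delta_P[k] = 0
For k >= 0: P[k] shifts by exactly 9
Delta array: [9, 9, 9, 9, 9, 9, 9]

Answer: [9, 9, 9, 9, 9, 9, 9]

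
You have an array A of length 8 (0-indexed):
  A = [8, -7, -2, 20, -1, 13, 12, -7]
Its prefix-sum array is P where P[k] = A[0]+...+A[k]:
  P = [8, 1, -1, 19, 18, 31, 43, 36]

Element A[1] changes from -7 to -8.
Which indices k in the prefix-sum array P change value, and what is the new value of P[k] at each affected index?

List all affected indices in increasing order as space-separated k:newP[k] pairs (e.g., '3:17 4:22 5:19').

P[k] = A[0] + ... + A[k]
P[k] includes A[1] iff k >= 1
Affected indices: 1, 2, ..., 7; delta = -1
  P[1]: 1 + -1 = 0
  P[2]: -1 + -1 = -2
  P[3]: 19 + -1 = 18
  P[4]: 18 + -1 = 17
  P[5]: 31 + -1 = 30
  P[6]: 43 + -1 = 42
  P[7]: 36 + -1 = 35

Answer: 1:0 2:-2 3:18 4:17 5:30 6:42 7:35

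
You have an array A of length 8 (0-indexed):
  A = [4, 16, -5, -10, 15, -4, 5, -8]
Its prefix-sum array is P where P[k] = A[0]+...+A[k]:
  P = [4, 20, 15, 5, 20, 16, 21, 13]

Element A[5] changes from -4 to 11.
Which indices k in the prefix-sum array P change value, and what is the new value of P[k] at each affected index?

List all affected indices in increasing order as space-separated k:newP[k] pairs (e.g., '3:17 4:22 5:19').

P[k] = A[0] + ... + A[k]
P[k] includes A[5] iff k >= 5
Affected indices: 5, 6, ..., 7; delta = 15
  P[5]: 16 + 15 = 31
  P[6]: 21 + 15 = 36
  P[7]: 13 + 15 = 28

Answer: 5:31 6:36 7:28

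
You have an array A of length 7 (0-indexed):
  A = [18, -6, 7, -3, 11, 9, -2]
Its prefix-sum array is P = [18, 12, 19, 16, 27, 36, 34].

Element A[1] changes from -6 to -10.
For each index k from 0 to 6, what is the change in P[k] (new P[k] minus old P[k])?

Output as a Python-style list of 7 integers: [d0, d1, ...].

Element change: A[1] -6 -> -10, delta = -4
For k < 1: P[k] unchanged, delta_P[k] = 0
For k >= 1: P[k] shifts by exactly -4
Delta array: [0, -4, -4, -4, -4, -4, -4]

Answer: [0, -4, -4, -4, -4, -4, -4]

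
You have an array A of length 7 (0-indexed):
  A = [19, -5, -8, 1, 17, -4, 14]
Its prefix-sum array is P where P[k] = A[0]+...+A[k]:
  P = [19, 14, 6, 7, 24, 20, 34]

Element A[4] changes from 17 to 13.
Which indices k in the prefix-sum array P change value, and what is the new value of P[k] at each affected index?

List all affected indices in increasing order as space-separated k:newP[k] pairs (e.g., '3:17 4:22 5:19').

Answer: 4:20 5:16 6:30

Derivation:
P[k] = A[0] + ... + A[k]
P[k] includes A[4] iff k >= 4
Affected indices: 4, 5, ..., 6; delta = -4
  P[4]: 24 + -4 = 20
  P[5]: 20 + -4 = 16
  P[6]: 34 + -4 = 30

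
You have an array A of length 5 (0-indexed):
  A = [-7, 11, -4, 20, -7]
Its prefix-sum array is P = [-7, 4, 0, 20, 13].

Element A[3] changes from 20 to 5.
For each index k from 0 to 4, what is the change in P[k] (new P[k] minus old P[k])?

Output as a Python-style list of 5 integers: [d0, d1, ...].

Element change: A[3] 20 -> 5, delta = -15
For k < 3: P[k] unchanged, delta_P[k] = 0
For k >= 3: P[k] shifts by exactly -15
Delta array: [0, 0, 0, -15, -15]

Answer: [0, 0, 0, -15, -15]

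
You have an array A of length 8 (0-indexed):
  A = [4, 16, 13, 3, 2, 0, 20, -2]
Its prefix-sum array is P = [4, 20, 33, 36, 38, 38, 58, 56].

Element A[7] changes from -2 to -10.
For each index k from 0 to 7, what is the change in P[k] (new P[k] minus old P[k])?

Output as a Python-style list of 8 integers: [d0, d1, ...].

Element change: A[7] -2 -> -10, delta = -8
For k < 7: P[k] unchanged, delta_P[k] = 0
For k >= 7: P[k] shifts by exactly -8
Delta array: [0, 0, 0, 0, 0, 0, 0, -8]

Answer: [0, 0, 0, 0, 0, 0, 0, -8]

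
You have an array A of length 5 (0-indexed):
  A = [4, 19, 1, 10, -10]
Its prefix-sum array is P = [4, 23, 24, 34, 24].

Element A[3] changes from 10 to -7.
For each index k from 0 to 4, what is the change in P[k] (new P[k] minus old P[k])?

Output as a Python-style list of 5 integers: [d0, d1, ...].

Answer: [0, 0, 0, -17, -17]

Derivation:
Element change: A[3] 10 -> -7, delta = -17
For k < 3: P[k] unchanged, delta_P[k] = 0
For k >= 3: P[k] shifts by exactly -17
Delta array: [0, 0, 0, -17, -17]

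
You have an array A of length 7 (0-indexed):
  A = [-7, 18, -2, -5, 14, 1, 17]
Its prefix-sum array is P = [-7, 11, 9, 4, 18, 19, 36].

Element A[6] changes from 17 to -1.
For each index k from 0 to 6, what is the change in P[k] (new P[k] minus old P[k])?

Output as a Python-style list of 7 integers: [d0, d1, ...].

Element change: A[6] 17 -> -1, delta = -18
For k < 6: P[k] unchanged, delta_P[k] = 0
For k >= 6: P[k] shifts by exactly -18
Delta array: [0, 0, 0, 0, 0, 0, -18]

Answer: [0, 0, 0, 0, 0, 0, -18]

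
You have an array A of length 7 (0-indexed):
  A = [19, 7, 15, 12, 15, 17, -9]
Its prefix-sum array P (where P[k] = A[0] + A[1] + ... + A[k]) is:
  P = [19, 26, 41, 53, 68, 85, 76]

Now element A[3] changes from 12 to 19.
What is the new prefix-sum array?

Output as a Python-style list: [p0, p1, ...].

Answer: [19, 26, 41, 60, 75, 92, 83]

Derivation:
Change: A[3] 12 -> 19, delta = 7
P[k] for k < 3: unchanged (A[3] not included)
P[k] for k >= 3: shift by delta = 7
  P[0] = 19 + 0 = 19
  P[1] = 26 + 0 = 26
  P[2] = 41 + 0 = 41
  P[3] = 53 + 7 = 60
  P[4] = 68 + 7 = 75
  P[5] = 85 + 7 = 92
  P[6] = 76 + 7 = 83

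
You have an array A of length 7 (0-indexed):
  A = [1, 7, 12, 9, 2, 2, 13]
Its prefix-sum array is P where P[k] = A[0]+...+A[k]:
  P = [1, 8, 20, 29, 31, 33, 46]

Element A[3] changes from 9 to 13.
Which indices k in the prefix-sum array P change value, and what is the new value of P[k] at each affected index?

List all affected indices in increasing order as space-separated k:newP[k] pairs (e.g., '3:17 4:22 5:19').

Answer: 3:33 4:35 5:37 6:50

Derivation:
P[k] = A[0] + ... + A[k]
P[k] includes A[3] iff k >= 3
Affected indices: 3, 4, ..., 6; delta = 4
  P[3]: 29 + 4 = 33
  P[4]: 31 + 4 = 35
  P[5]: 33 + 4 = 37
  P[6]: 46 + 4 = 50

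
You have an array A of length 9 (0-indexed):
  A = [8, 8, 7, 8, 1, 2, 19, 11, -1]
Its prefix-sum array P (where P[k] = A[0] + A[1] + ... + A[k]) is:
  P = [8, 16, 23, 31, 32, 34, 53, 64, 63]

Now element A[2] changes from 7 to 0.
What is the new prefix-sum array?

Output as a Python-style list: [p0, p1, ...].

Answer: [8, 16, 16, 24, 25, 27, 46, 57, 56]

Derivation:
Change: A[2] 7 -> 0, delta = -7
P[k] for k < 2: unchanged (A[2] not included)
P[k] for k >= 2: shift by delta = -7
  P[0] = 8 + 0 = 8
  P[1] = 16 + 0 = 16
  P[2] = 23 + -7 = 16
  P[3] = 31 + -7 = 24
  P[4] = 32 + -7 = 25
  P[5] = 34 + -7 = 27
  P[6] = 53 + -7 = 46
  P[7] = 64 + -7 = 57
  P[8] = 63 + -7 = 56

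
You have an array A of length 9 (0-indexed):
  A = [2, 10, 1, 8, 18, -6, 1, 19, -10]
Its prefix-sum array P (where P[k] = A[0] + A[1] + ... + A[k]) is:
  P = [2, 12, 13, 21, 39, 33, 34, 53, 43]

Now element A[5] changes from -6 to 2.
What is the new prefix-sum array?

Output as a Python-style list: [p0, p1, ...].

Answer: [2, 12, 13, 21, 39, 41, 42, 61, 51]

Derivation:
Change: A[5] -6 -> 2, delta = 8
P[k] for k < 5: unchanged (A[5] not included)
P[k] for k >= 5: shift by delta = 8
  P[0] = 2 + 0 = 2
  P[1] = 12 + 0 = 12
  P[2] = 13 + 0 = 13
  P[3] = 21 + 0 = 21
  P[4] = 39 + 0 = 39
  P[5] = 33 + 8 = 41
  P[6] = 34 + 8 = 42
  P[7] = 53 + 8 = 61
  P[8] = 43 + 8 = 51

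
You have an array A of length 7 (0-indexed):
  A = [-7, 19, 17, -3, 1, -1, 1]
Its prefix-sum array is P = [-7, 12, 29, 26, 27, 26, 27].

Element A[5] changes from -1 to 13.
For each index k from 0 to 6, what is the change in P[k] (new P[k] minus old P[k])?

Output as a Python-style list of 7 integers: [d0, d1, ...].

Answer: [0, 0, 0, 0, 0, 14, 14]

Derivation:
Element change: A[5] -1 -> 13, delta = 14
For k < 5: P[k] unchanged, delta_P[k] = 0
For k >= 5: P[k] shifts by exactly 14
Delta array: [0, 0, 0, 0, 0, 14, 14]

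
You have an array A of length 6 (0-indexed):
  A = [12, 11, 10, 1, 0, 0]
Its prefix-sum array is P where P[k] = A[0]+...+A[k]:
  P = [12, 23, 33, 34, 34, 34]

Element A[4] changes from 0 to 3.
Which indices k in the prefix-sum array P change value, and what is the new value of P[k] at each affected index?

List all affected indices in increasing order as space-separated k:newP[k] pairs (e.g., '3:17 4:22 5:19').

P[k] = A[0] + ... + A[k]
P[k] includes A[4] iff k >= 4
Affected indices: 4, 5, ..., 5; delta = 3
  P[4]: 34 + 3 = 37
  P[5]: 34 + 3 = 37

Answer: 4:37 5:37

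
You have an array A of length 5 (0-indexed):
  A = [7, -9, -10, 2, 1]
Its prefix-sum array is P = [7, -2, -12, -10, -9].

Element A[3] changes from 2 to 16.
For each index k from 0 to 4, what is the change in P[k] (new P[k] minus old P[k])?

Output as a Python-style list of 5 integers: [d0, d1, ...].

Answer: [0, 0, 0, 14, 14]

Derivation:
Element change: A[3] 2 -> 16, delta = 14
For k < 3: P[k] unchanged, delta_P[k] = 0
For k >= 3: P[k] shifts by exactly 14
Delta array: [0, 0, 0, 14, 14]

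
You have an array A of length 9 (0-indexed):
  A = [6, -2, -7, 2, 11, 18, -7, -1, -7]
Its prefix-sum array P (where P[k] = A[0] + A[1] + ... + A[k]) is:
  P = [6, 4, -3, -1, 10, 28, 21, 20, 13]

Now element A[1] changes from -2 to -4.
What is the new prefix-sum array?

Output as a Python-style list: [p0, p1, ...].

Change: A[1] -2 -> -4, delta = -2
P[k] for k < 1: unchanged (A[1] not included)
P[k] for k >= 1: shift by delta = -2
  P[0] = 6 + 0 = 6
  P[1] = 4 + -2 = 2
  P[2] = -3 + -2 = -5
  P[3] = -1 + -2 = -3
  P[4] = 10 + -2 = 8
  P[5] = 28 + -2 = 26
  P[6] = 21 + -2 = 19
  P[7] = 20 + -2 = 18
  P[8] = 13 + -2 = 11

Answer: [6, 2, -5, -3, 8, 26, 19, 18, 11]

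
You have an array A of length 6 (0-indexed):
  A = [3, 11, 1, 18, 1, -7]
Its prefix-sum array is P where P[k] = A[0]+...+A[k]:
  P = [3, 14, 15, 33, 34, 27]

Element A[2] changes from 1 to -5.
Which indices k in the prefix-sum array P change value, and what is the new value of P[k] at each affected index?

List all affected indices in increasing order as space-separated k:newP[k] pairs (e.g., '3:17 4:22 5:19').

Answer: 2:9 3:27 4:28 5:21

Derivation:
P[k] = A[0] + ... + A[k]
P[k] includes A[2] iff k >= 2
Affected indices: 2, 3, ..., 5; delta = -6
  P[2]: 15 + -6 = 9
  P[3]: 33 + -6 = 27
  P[4]: 34 + -6 = 28
  P[5]: 27 + -6 = 21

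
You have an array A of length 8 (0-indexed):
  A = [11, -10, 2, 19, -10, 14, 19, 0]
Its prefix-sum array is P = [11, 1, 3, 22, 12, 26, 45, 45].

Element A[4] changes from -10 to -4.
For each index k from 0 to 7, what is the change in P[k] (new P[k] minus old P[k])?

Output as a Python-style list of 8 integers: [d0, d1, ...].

Answer: [0, 0, 0, 0, 6, 6, 6, 6]

Derivation:
Element change: A[4] -10 -> -4, delta = 6
For k < 4: P[k] unchanged, delta_P[k] = 0
For k >= 4: P[k] shifts by exactly 6
Delta array: [0, 0, 0, 0, 6, 6, 6, 6]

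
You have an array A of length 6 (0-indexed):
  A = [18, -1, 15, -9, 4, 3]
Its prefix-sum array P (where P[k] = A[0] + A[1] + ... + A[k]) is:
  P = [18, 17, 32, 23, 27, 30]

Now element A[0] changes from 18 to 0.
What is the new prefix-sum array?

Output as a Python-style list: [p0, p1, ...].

Change: A[0] 18 -> 0, delta = -18
P[k] for k < 0: unchanged (A[0] not included)
P[k] for k >= 0: shift by delta = -18
  P[0] = 18 + -18 = 0
  P[1] = 17 + -18 = -1
  P[2] = 32 + -18 = 14
  P[3] = 23 + -18 = 5
  P[4] = 27 + -18 = 9
  P[5] = 30 + -18 = 12

Answer: [0, -1, 14, 5, 9, 12]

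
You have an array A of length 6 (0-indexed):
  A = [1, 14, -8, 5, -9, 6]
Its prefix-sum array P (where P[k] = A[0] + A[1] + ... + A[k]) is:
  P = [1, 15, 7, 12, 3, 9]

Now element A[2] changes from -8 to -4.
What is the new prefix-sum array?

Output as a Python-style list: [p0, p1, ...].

Answer: [1, 15, 11, 16, 7, 13]

Derivation:
Change: A[2] -8 -> -4, delta = 4
P[k] for k < 2: unchanged (A[2] not included)
P[k] for k >= 2: shift by delta = 4
  P[0] = 1 + 0 = 1
  P[1] = 15 + 0 = 15
  P[2] = 7 + 4 = 11
  P[3] = 12 + 4 = 16
  P[4] = 3 + 4 = 7
  P[5] = 9 + 4 = 13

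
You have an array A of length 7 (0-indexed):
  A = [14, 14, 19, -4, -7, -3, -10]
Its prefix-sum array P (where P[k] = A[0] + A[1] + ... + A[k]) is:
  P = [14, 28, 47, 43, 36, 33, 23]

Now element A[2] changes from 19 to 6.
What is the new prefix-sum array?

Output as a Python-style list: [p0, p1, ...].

Answer: [14, 28, 34, 30, 23, 20, 10]

Derivation:
Change: A[2] 19 -> 6, delta = -13
P[k] for k < 2: unchanged (A[2] not included)
P[k] for k >= 2: shift by delta = -13
  P[0] = 14 + 0 = 14
  P[1] = 28 + 0 = 28
  P[2] = 47 + -13 = 34
  P[3] = 43 + -13 = 30
  P[4] = 36 + -13 = 23
  P[5] = 33 + -13 = 20
  P[6] = 23 + -13 = 10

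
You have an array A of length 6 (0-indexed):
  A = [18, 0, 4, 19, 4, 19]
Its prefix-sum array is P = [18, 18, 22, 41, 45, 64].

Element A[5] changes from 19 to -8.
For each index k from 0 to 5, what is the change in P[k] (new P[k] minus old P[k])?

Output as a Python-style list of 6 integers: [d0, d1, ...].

Answer: [0, 0, 0, 0, 0, -27]

Derivation:
Element change: A[5] 19 -> -8, delta = -27
For k < 5: P[k] unchanged, delta_P[k] = 0
For k >= 5: P[k] shifts by exactly -27
Delta array: [0, 0, 0, 0, 0, -27]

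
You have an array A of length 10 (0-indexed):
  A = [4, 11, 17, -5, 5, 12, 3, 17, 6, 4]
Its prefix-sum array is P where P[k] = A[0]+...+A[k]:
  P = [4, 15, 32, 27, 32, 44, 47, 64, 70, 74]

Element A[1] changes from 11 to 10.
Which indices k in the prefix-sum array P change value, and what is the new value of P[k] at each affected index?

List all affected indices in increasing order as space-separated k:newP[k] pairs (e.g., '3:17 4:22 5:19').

Answer: 1:14 2:31 3:26 4:31 5:43 6:46 7:63 8:69 9:73

Derivation:
P[k] = A[0] + ... + A[k]
P[k] includes A[1] iff k >= 1
Affected indices: 1, 2, ..., 9; delta = -1
  P[1]: 15 + -1 = 14
  P[2]: 32 + -1 = 31
  P[3]: 27 + -1 = 26
  P[4]: 32 + -1 = 31
  P[5]: 44 + -1 = 43
  P[6]: 47 + -1 = 46
  P[7]: 64 + -1 = 63
  P[8]: 70 + -1 = 69
  P[9]: 74 + -1 = 73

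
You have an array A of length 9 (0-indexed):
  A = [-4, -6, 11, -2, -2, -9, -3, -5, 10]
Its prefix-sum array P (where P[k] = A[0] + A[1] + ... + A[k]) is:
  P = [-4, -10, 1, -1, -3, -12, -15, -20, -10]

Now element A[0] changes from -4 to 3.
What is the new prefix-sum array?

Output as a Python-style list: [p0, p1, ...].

Change: A[0] -4 -> 3, delta = 7
P[k] for k < 0: unchanged (A[0] not included)
P[k] for k >= 0: shift by delta = 7
  P[0] = -4 + 7 = 3
  P[1] = -10 + 7 = -3
  P[2] = 1 + 7 = 8
  P[3] = -1 + 7 = 6
  P[4] = -3 + 7 = 4
  P[5] = -12 + 7 = -5
  P[6] = -15 + 7 = -8
  P[7] = -20 + 7 = -13
  P[8] = -10 + 7 = -3

Answer: [3, -3, 8, 6, 4, -5, -8, -13, -3]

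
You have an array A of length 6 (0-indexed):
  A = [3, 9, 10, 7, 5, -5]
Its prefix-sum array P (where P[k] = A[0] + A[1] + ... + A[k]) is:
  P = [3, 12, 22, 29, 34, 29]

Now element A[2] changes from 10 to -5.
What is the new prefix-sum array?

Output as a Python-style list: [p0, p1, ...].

Change: A[2] 10 -> -5, delta = -15
P[k] for k < 2: unchanged (A[2] not included)
P[k] for k >= 2: shift by delta = -15
  P[0] = 3 + 0 = 3
  P[1] = 12 + 0 = 12
  P[2] = 22 + -15 = 7
  P[3] = 29 + -15 = 14
  P[4] = 34 + -15 = 19
  P[5] = 29 + -15 = 14

Answer: [3, 12, 7, 14, 19, 14]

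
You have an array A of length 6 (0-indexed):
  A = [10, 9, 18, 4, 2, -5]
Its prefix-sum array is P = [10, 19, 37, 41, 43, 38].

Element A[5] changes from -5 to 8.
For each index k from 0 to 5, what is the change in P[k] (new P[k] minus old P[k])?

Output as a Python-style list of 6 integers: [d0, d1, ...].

Answer: [0, 0, 0, 0, 0, 13]

Derivation:
Element change: A[5] -5 -> 8, delta = 13
For k < 5: P[k] unchanged, delta_P[k] = 0
For k >= 5: P[k] shifts by exactly 13
Delta array: [0, 0, 0, 0, 0, 13]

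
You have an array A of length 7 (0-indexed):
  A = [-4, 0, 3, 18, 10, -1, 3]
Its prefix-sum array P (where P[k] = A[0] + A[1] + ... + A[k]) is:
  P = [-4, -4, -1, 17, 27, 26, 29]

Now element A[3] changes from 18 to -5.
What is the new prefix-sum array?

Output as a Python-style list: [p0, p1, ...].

Answer: [-4, -4, -1, -6, 4, 3, 6]

Derivation:
Change: A[3] 18 -> -5, delta = -23
P[k] for k < 3: unchanged (A[3] not included)
P[k] for k >= 3: shift by delta = -23
  P[0] = -4 + 0 = -4
  P[1] = -4 + 0 = -4
  P[2] = -1 + 0 = -1
  P[3] = 17 + -23 = -6
  P[4] = 27 + -23 = 4
  P[5] = 26 + -23 = 3
  P[6] = 29 + -23 = 6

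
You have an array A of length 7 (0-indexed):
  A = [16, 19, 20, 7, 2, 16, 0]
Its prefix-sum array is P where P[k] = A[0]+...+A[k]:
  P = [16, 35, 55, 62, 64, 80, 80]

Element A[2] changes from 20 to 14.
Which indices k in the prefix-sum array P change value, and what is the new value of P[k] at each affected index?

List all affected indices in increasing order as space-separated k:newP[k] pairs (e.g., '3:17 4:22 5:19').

P[k] = A[0] + ... + A[k]
P[k] includes A[2] iff k >= 2
Affected indices: 2, 3, ..., 6; delta = -6
  P[2]: 55 + -6 = 49
  P[3]: 62 + -6 = 56
  P[4]: 64 + -6 = 58
  P[5]: 80 + -6 = 74
  P[6]: 80 + -6 = 74

Answer: 2:49 3:56 4:58 5:74 6:74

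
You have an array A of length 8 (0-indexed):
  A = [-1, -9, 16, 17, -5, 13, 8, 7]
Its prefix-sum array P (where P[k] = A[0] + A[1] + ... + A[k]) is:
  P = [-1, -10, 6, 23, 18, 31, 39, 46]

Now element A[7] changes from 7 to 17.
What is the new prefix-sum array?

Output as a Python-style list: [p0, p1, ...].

Change: A[7] 7 -> 17, delta = 10
P[k] for k < 7: unchanged (A[7] not included)
P[k] for k >= 7: shift by delta = 10
  P[0] = -1 + 0 = -1
  P[1] = -10 + 0 = -10
  P[2] = 6 + 0 = 6
  P[3] = 23 + 0 = 23
  P[4] = 18 + 0 = 18
  P[5] = 31 + 0 = 31
  P[6] = 39 + 0 = 39
  P[7] = 46 + 10 = 56

Answer: [-1, -10, 6, 23, 18, 31, 39, 56]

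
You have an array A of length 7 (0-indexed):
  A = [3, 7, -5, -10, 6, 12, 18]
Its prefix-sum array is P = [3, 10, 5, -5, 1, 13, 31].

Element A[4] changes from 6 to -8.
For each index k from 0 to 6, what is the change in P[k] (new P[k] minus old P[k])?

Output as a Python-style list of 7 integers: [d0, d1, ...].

Answer: [0, 0, 0, 0, -14, -14, -14]

Derivation:
Element change: A[4] 6 -> -8, delta = -14
For k < 4: P[k] unchanged, delta_P[k] = 0
For k >= 4: P[k] shifts by exactly -14
Delta array: [0, 0, 0, 0, -14, -14, -14]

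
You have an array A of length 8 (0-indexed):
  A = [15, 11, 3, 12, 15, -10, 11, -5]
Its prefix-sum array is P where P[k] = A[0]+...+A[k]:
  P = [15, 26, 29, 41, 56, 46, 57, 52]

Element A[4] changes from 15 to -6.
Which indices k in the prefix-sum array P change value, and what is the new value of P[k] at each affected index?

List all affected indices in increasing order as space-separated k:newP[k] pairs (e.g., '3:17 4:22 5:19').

Answer: 4:35 5:25 6:36 7:31

Derivation:
P[k] = A[0] + ... + A[k]
P[k] includes A[4] iff k >= 4
Affected indices: 4, 5, ..., 7; delta = -21
  P[4]: 56 + -21 = 35
  P[5]: 46 + -21 = 25
  P[6]: 57 + -21 = 36
  P[7]: 52 + -21 = 31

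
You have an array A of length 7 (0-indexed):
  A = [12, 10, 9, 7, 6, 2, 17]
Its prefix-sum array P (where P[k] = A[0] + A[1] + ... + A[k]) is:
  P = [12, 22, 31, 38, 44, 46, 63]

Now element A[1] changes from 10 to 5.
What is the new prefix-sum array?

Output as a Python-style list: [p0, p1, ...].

Answer: [12, 17, 26, 33, 39, 41, 58]

Derivation:
Change: A[1] 10 -> 5, delta = -5
P[k] for k < 1: unchanged (A[1] not included)
P[k] for k >= 1: shift by delta = -5
  P[0] = 12 + 0 = 12
  P[1] = 22 + -5 = 17
  P[2] = 31 + -5 = 26
  P[3] = 38 + -5 = 33
  P[4] = 44 + -5 = 39
  P[5] = 46 + -5 = 41
  P[6] = 63 + -5 = 58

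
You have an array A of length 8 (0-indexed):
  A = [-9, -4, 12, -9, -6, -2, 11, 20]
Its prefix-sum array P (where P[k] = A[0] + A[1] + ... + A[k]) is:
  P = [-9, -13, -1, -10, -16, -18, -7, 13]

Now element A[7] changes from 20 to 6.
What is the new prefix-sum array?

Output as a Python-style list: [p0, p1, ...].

Answer: [-9, -13, -1, -10, -16, -18, -7, -1]

Derivation:
Change: A[7] 20 -> 6, delta = -14
P[k] for k < 7: unchanged (A[7] not included)
P[k] for k >= 7: shift by delta = -14
  P[0] = -9 + 0 = -9
  P[1] = -13 + 0 = -13
  P[2] = -1 + 0 = -1
  P[3] = -10 + 0 = -10
  P[4] = -16 + 0 = -16
  P[5] = -18 + 0 = -18
  P[6] = -7 + 0 = -7
  P[7] = 13 + -14 = -1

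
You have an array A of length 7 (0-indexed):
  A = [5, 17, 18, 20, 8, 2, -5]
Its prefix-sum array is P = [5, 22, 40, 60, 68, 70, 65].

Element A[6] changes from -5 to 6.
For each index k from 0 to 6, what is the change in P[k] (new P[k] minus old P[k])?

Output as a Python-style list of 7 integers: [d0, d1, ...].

Element change: A[6] -5 -> 6, delta = 11
For k < 6: P[k] unchanged, delta_P[k] = 0
For k >= 6: P[k] shifts by exactly 11
Delta array: [0, 0, 0, 0, 0, 0, 11]

Answer: [0, 0, 0, 0, 0, 0, 11]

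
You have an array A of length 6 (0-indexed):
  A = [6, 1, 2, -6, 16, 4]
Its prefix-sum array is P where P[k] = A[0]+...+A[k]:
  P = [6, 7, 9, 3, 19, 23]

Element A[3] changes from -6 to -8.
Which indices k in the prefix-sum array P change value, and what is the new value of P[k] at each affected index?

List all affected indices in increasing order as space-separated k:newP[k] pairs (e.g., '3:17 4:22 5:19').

P[k] = A[0] + ... + A[k]
P[k] includes A[3] iff k >= 3
Affected indices: 3, 4, ..., 5; delta = -2
  P[3]: 3 + -2 = 1
  P[4]: 19 + -2 = 17
  P[5]: 23 + -2 = 21

Answer: 3:1 4:17 5:21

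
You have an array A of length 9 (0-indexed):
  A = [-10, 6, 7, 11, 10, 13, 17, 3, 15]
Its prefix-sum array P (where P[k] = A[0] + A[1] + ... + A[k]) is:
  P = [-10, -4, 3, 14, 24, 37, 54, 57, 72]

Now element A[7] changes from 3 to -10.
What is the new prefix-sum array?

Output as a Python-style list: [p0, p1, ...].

Answer: [-10, -4, 3, 14, 24, 37, 54, 44, 59]

Derivation:
Change: A[7] 3 -> -10, delta = -13
P[k] for k < 7: unchanged (A[7] not included)
P[k] for k >= 7: shift by delta = -13
  P[0] = -10 + 0 = -10
  P[1] = -4 + 0 = -4
  P[2] = 3 + 0 = 3
  P[3] = 14 + 0 = 14
  P[4] = 24 + 0 = 24
  P[5] = 37 + 0 = 37
  P[6] = 54 + 0 = 54
  P[7] = 57 + -13 = 44
  P[8] = 72 + -13 = 59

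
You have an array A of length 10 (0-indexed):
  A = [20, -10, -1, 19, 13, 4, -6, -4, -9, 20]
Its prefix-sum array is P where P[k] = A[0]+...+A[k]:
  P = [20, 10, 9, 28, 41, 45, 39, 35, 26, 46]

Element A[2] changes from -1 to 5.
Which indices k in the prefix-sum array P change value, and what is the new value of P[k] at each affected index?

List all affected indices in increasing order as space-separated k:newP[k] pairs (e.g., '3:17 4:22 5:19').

P[k] = A[0] + ... + A[k]
P[k] includes A[2] iff k >= 2
Affected indices: 2, 3, ..., 9; delta = 6
  P[2]: 9 + 6 = 15
  P[3]: 28 + 6 = 34
  P[4]: 41 + 6 = 47
  P[5]: 45 + 6 = 51
  P[6]: 39 + 6 = 45
  P[7]: 35 + 6 = 41
  P[8]: 26 + 6 = 32
  P[9]: 46 + 6 = 52

Answer: 2:15 3:34 4:47 5:51 6:45 7:41 8:32 9:52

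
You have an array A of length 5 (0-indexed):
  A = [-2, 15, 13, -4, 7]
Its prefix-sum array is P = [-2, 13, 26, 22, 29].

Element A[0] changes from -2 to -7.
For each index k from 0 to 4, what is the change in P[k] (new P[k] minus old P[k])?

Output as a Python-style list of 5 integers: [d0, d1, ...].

Element change: A[0] -2 -> -7, delta = -5
For k < 0: P[k] unchanged, delta_P[k] = 0
For k >= 0: P[k] shifts by exactly -5
Delta array: [-5, -5, -5, -5, -5]

Answer: [-5, -5, -5, -5, -5]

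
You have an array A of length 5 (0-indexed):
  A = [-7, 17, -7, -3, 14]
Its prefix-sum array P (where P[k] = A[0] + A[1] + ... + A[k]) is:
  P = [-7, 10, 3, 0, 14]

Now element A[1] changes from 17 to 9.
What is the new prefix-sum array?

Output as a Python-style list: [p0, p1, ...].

Change: A[1] 17 -> 9, delta = -8
P[k] for k < 1: unchanged (A[1] not included)
P[k] for k >= 1: shift by delta = -8
  P[0] = -7 + 0 = -7
  P[1] = 10 + -8 = 2
  P[2] = 3 + -8 = -5
  P[3] = 0 + -8 = -8
  P[4] = 14 + -8 = 6

Answer: [-7, 2, -5, -8, 6]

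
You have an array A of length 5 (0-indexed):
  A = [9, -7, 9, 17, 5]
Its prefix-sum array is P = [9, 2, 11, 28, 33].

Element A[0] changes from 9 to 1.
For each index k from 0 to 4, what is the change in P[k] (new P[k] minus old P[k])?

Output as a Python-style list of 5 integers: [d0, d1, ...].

Element change: A[0] 9 -> 1, delta = -8
For k < 0: P[k] unchanged, delta_P[k] = 0
For k >= 0: P[k] shifts by exactly -8
Delta array: [-8, -8, -8, -8, -8]

Answer: [-8, -8, -8, -8, -8]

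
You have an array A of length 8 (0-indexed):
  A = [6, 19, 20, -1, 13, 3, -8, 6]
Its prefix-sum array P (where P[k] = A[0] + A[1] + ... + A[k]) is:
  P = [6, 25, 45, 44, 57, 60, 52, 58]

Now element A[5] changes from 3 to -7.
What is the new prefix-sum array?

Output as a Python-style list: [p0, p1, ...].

Change: A[5] 3 -> -7, delta = -10
P[k] for k < 5: unchanged (A[5] not included)
P[k] for k >= 5: shift by delta = -10
  P[0] = 6 + 0 = 6
  P[1] = 25 + 0 = 25
  P[2] = 45 + 0 = 45
  P[3] = 44 + 0 = 44
  P[4] = 57 + 0 = 57
  P[5] = 60 + -10 = 50
  P[6] = 52 + -10 = 42
  P[7] = 58 + -10 = 48

Answer: [6, 25, 45, 44, 57, 50, 42, 48]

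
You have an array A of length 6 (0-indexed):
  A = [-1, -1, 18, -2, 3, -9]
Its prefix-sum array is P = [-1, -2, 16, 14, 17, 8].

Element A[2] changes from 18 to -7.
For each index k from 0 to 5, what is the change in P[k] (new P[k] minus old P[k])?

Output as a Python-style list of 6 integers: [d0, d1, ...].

Element change: A[2] 18 -> -7, delta = -25
For k < 2: P[k] unchanged, delta_P[k] = 0
For k >= 2: P[k] shifts by exactly -25
Delta array: [0, 0, -25, -25, -25, -25]

Answer: [0, 0, -25, -25, -25, -25]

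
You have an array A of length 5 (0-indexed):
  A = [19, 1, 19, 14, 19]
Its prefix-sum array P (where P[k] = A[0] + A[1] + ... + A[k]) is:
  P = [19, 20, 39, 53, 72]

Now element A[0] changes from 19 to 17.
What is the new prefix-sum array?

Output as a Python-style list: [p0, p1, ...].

Change: A[0] 19 -> 17, delta = -2
P[k] for k < 0: unchanged (A[0] not included)
P[k] for k >= 0: shift by delta = -2
  P[0] = 19 + -2 = 17
  P[1] = 20 + -2 = 18
  P[2] = 39 + -2 = 37
  P[3] = 53 + -2 = 51
  P[4] = 72 + -2 = 70

Answer: [17, 18, 37, 51, 70]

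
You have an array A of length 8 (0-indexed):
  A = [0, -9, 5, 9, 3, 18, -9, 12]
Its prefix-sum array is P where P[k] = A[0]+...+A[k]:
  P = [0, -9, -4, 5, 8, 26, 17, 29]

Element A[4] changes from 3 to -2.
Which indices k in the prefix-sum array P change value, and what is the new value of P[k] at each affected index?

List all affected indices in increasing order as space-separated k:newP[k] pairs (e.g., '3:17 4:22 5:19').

Answer: 4:3 5:21 6:12 7:24

Derivation:
P[k] = A[0] + ... + A[k]
P[k] includes A[4] iff k >= 4
Affected indices: 4, 5, ..., 7; delta = -5
  P[4]: 8 + -5 = 3
  P[5]: 26 + -5 = 21
  P[6]: 17 + -5 = 12
  P[7]: 29 + -5 = 24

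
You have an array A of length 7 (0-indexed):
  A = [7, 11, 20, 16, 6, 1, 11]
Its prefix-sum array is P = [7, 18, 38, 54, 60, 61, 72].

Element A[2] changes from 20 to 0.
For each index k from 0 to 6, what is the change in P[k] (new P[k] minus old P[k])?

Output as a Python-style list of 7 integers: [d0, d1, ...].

Element change: A[2] 20 -> 0, delta = -20
For k < 2: P[k] unchanged, delta_P[k] = 0
For k >= 2: P[k] shifts by exactly -20
Delta array: [0, 0, -20, -20, -20, -20, -20]

Answer: [0, 0, -20, -20, -20, -20, -20]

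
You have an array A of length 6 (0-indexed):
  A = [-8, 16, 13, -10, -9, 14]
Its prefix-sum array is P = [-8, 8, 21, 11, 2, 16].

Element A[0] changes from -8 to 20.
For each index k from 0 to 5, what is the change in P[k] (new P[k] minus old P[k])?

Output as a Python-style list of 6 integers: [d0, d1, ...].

Answer: [28, 28, 28, 28, 28, 28]

Derivation:
Element change: A[0] -8 -> 20, delta = 28
For k < 0: P[k] unchanged, delta_P[k] = 0
For k >= 0: P[k] shifts by exactly 28
Delta array: [28, 28, 28, 28, 28, 28]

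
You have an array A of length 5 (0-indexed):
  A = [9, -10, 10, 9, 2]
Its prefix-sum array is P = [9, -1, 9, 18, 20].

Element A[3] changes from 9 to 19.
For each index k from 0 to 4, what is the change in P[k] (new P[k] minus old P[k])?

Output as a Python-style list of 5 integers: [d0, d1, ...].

Answer: [0, 0, 0, 10, 10]

Derivation:
Element change: A[3] 9 -> 19, delta = 10
For k < 3: P[k] unchanged, delta_P[k] = 0
For k >= 3: P[k] shifts by exactly 10
Delta array: [0, 0, 0, 10, 10]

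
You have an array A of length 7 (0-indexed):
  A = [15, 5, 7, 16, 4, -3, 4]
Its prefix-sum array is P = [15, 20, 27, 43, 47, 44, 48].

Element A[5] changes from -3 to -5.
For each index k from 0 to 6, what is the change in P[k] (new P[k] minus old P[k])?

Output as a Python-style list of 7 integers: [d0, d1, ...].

Answer: [0, 0, 0, 0, 0, -2, -2]

Derivation:
Element change: A[5] -3 -> -5, delta = -2
For k < 5: P[k] unchanged, delta_P[k] = 0
For k >= 5: P[k] shifts by exactly -2
Delta array: [0, 0, 0, 0, 0, -2, -2]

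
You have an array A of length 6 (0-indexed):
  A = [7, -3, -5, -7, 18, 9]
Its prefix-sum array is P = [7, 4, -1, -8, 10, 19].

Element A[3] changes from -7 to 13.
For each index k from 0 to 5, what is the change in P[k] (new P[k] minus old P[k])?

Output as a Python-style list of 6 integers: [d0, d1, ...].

Element change: A[3] -7 -> 13, delta = 20
For k < 3: P[k] unchanged, delta_P[k] = 0
For k >= 3: P[k] shifts by exactly 20
Delta array: [0, 0, 0, 20, 20, 20]

Answer: [0, 0, 0, 20, 20, 20]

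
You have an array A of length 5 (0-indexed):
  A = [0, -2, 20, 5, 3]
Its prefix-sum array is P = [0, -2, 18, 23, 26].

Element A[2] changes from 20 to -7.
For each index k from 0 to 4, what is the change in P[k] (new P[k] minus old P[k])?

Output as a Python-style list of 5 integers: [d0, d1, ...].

Element change: A[2] 20 -> -7, delta = -27
For k < 2: P[k] unchanged, delta_P[k] = 0
For k >= 2: P[k] shifts by exactly -27
Delta array: [0, 0, -27, -27, -27]

Answer: [0, 0, -27, -27, -27]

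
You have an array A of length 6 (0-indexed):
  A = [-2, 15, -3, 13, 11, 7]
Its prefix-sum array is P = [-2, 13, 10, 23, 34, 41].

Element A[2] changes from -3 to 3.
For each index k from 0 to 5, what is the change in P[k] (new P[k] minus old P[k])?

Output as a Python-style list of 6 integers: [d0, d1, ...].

Answer: [0, 0, 6, 6, 6, 6]

Derivation:
Element change: A[2] -3 -> 3, delta = 6
For k < 2: P[k] unchanged, delta_P[k] = 0
For k >= 2: P[k] shifts by exactly 6
Delta array: [0, 0, 6, 6, 6, 6]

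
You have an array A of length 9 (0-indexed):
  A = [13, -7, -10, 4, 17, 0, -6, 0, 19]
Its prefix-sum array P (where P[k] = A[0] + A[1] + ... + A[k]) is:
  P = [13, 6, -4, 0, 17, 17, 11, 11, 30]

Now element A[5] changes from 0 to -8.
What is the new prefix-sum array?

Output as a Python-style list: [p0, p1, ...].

Change: A[5] 0 -> -8, delta = -8
P[k] for k < 5: unchanged (A[5] not included)
P[k] for k >= 5: shift by delta = -8
  P[0] = 13 + 0 = 13
  P[1] = 6 + 0 = 6
  P[2] = -4 + 0 = -4
  P[3] = 0 + 0 = 0
  P[4] = 17 + 0 = 17
  P[5] = 17 + -8 = 9
  P[6] = 11 + -8 = 3
  P[7] = 11 + -8 = 3
  P[8] = 30 + -8 = 22

Answer: [13, 6, -4, 0, 17, 9, 3, 3, 22]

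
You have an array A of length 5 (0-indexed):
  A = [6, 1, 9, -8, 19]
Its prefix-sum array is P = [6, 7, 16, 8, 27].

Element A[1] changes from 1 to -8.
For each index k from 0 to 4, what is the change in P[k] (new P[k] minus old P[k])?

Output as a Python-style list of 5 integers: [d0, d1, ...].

Answer: [0, -9, -9, -9, -9]

Derivation:
Element change: A[1] 1 -> -8, delta = -9
For k < 1: P[k] unchanged, delta_P[k] = 0
For k >= 1: P[k] shifts by exactly -9
Delta array: [0, -9, -9, -9, -9]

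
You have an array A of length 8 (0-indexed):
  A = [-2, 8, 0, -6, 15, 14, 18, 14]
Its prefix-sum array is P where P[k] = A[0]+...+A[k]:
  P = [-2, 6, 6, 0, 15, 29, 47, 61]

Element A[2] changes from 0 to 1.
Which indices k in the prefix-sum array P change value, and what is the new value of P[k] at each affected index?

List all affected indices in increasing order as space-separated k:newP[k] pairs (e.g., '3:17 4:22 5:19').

P[k] = A[0] + ... + A[k]
P[k] includes A[2] iff k >= 2
Affected indices: 2, 3, ..., 7; delta = 1
  P[2]: 6 + 1 = 7
  P[3]: 0 + 1 = 1
  P[4]: 15 + 1 = 16
  P[5]: 29 + 1 = 30
  P[6]: 47 + 1 = 48
  P[7]: 61 + 1 = 62

Answer: 2:7 3:1 4:16 5:30 6:48 7:62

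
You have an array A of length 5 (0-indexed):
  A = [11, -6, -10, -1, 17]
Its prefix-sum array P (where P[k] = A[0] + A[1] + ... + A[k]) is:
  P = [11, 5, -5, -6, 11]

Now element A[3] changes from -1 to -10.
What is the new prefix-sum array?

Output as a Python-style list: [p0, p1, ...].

Change: A[3] -1 -> -10, delta = -9
P[k] for k < 3: unchanged (A[3] not included)
P[k] for k >= 3: shift by delta = -9
  P[0] = 11 + 0 = 11
  P[1] = 5 + 0 = 5
  P[2] = -5 + 0 = -5
  P[3] = -6 + -9 = -15
  P[4] = 11 + -9 = 2

Answer: [11, 5, -5, -15, 2]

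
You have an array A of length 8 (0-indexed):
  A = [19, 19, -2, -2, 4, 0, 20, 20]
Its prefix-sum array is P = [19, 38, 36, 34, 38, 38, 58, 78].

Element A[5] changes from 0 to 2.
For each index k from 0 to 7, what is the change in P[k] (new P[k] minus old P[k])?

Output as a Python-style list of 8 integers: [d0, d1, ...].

Answer: [0, 0, 0, 0, 0, 2, 2, 2]

Derivation:
Element change: A[5] 0 -> 2, delta = 2
For k < 5: P[k] unchanged, delta_P[k] = 0
For k >= 5: P[k] shifts by exactly 2
Delta array: [0, 0, 0, 0, 0, 2, 2, 2]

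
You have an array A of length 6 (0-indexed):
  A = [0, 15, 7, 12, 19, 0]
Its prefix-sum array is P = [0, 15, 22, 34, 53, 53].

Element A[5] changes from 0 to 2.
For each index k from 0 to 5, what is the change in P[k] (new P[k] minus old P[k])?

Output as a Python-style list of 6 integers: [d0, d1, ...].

Element change: A[5] 0 -> 2, delta = 2
For k < 5: P[k] unchanged, delta_P[k] = 0
For k >= 5: P[k] shifts by exactly 2
Delta array: [0, 0, 0, 0, 0, 2]

Answer: [0, 0, 0, 0, 0, 2]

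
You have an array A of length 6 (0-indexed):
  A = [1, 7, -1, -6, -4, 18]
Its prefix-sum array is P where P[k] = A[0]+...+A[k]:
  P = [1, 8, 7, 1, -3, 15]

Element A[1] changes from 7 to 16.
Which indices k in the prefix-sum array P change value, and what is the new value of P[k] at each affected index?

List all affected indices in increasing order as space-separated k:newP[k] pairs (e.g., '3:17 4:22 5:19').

Answer: 1:17 2:16 3:10 4:6 5:24

Derivation:
P[k] = A[0] + ... + A[k]
P[k] includes A[1] iff k >= 1
Affected indices: 1, 2, ..., 5; delta = 9
  P[1]: 8 + 9 = 17
  P[2]: 7 + 9 = 16
  P[3]: 1 + 9 = 10
  P[4]: -3 + 9 = 6
  P[5]: 15 + 9 = 24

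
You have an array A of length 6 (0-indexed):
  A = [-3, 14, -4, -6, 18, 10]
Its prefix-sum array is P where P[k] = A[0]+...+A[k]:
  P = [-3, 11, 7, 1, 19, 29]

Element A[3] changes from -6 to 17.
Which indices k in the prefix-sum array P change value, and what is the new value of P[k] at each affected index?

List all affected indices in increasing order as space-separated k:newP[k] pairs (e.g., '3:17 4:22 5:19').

Answer: 3:24 4:42 5:52

Derivation:
P[k] = A[0] + ... + A[k]
P[k] includes A[3] iff k >= 3
Affected indices: 3, 4, ..., 5; delta = 23
  P[3]: 1 + 23 = 24
  P[4]: 19 + 23 = 42
  P[5]: 29 + 23 = 52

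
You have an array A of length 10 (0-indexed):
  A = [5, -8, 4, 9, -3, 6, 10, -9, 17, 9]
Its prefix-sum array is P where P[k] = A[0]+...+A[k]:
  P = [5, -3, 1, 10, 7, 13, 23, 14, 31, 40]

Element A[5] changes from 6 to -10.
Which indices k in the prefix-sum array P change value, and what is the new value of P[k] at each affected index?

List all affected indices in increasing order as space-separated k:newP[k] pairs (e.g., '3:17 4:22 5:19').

Answer: 5:-3 6:7 7:-2 8:15 9:24

Derivation:
P[k] = A[0] + ... + A[k]
P[k] includes A[5] iff k >= 5
Affected indices: 5, 6, ..., 9; delta = -16
  P[5]: 13 + -16 = -3
  P[6]: 23 + -16 = 7
  P[7]: 14 + -16 = -2
  P[8]: 31 + -16 = 15
  P[9]: 40 + -16 = 24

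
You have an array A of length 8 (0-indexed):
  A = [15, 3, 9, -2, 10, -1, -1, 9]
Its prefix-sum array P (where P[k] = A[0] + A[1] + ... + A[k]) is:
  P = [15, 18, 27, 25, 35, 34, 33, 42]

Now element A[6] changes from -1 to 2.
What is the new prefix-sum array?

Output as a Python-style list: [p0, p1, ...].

Answer: [15, 18, 27, 25, 35, 34, 36, 45]

Derivation:
Change: A[6] -1 -> 2, delta = 3
P[k] for k < 6: unchanged (A[6] not included)
P[k] for k >= 6: shift by delta = 3
  P[0] = 15 + 0 = 15
  P[1] = 18 + 0 = 18
  P[2] = 27 + 0 = 27
  P[3] = 25 + 0 = 25
  P[4] = 35 + 0 = 35
  P[5] = 34 + 0 = 34
  P[6] = 33 + 3 = 36
  P[7] = 42 + 3 = 45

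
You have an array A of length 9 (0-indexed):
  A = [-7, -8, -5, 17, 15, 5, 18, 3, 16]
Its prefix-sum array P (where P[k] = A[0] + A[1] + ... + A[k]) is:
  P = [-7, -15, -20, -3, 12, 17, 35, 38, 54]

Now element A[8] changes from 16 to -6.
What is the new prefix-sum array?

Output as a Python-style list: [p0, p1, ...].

Change: A[8] 16 -> -6, delta = -22
P[k] for k < 8: unchanged (A[8] not included)
P[k] for k >= 8: shift by delta = -22
  P[0] = -7 + 0 = -7
  P[1] = -15 + 0 = -15
  P[2] = -20 + 0 = -20
  P[3] = -3 + 0 = -3
  P[4] = 12 + 0 = 12
  P[5] = 17 + 0 = 17
  P[6] = 35 + 0 = 35
  P[7] = 38 + 0 = 38
  P[8] = 54 + -22 = 32

Answer: [-7, -15, -20, -3, 12, 17, 35, 38, 32]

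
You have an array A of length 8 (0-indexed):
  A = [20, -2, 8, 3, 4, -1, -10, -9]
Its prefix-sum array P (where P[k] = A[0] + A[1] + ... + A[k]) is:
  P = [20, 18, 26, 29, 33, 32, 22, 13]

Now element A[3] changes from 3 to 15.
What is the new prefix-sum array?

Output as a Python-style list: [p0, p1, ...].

Answer: [20, 18, 26, 41, 45, 44, 34, 25]

Derivation:
Change: A[3] 3 -> 15, delta = 12
P[k] for k < 3: unchanged (A[3] not included)
P[k] for k >= 3: shift by delta = 12
  P[0] = 20 + 0 = 20
  P[1] = 18 + 0 = 18
  P[2] = 26 + 0 = 26
  P[3] = 29 + 12 = 41
  P[4] = 33 + 12 = 45
  P[5] = 32 + 12 = 44
  P[6] = 22 + 12 = 34
  P[7] = 13 + 12 = 25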